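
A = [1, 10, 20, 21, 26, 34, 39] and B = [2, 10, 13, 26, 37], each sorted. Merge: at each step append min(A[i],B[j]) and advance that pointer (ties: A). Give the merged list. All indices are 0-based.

i=0 j=0: A[i]=1<=B[j]=2 take 1, i++
i=1 j=0: A[i]=10>B[j]=2 take 2, j++
i=1 j=1: A[i]=10<=B[j]=10 take 10, i++
i=2 j=1: A[i]=20>B[j]=10 take 10, j++
i=2 j=2: A[i]=20>B[j]=13 take 13, j++
i=2 j=3: A[i]=20<=B[j]=26 take 20, i++
i=3 j=3: A[i]=21<=B[j]=26 take 21, i++
i=4 j=3: A[i]=26<=B[j]=26 take 26, i++
i=5 j=3: A[i]=34>B[j]=26 take 26, j++
i=5 j=4: A[i]=34<=B[j]=37 take 34, i++
i=6 j=4: A[i]=39>B[j]=37 take 37, j++
i=6 j=5: B done, take A[i]=39, i++

[1, 2, 10, 10, 13, 20, 21, 26, 26, 34, 37, 39]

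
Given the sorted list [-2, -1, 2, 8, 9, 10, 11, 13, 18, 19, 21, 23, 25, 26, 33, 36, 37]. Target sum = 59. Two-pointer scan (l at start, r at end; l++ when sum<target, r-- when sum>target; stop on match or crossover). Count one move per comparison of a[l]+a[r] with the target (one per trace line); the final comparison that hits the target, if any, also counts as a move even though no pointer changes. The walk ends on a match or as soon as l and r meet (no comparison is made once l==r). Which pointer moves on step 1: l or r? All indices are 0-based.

l

[0,16] -2+37=35 <59 → l++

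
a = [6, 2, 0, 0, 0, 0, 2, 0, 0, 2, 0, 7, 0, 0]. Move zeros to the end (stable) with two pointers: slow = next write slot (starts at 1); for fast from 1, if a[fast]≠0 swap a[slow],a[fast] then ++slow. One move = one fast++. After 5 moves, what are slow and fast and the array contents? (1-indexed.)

slow=3, fast=6, a=[6, 2, 0, 0, 0, 0, 2, 0, 0, 2, 0, 7, 0, 0]

slow=1 fast=1: a[fast]=6≠0 swap→a[1]=6, slow++,fast++
slow=2 fast=2: a[fast]=2≠0 swap→a[2]=2, slow++,fast++
slow=3 fast=3: a[fast]=0, fast++
slow=3 fast=4: a[fast]=0, fast++
slow=3 fast=5: a[fast]=0, fast++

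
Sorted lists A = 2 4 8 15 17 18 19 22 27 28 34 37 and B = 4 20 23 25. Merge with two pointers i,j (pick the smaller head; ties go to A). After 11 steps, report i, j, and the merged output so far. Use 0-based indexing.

i=0 j=0: A[i]=2<=B[j]=4 take 2, i++
i=1 j=0: A[i]=4<=B[j]=4 take 4, i++
i=2 j=0: A[i]=8>B[j]=4 take 4, j++
i=2 j=1: A[i]=8<=B[j]=20 take 8, i++
i=3 j=1: A[i]=15<=B[j]=20 take 15, i++
i=4 j=1: A[i]=17<=B[j]=20 take 17, i++
i=5 j=1: A[i]=18<=B[j]=20 take 18, i++
i=6 j=1: A[i]=19<=B[j]=20 take 19, i++
i=7 j=1: A[i]=22>B[j]=20 take 20, j++
i=7 j=2: A[i]=22<=B[j]=23 take 22, i++
i=8 j=2: A[i]=27>B[j]=23 take 23, j++

i=8, j=3, merged so far=[2, 4, 4, 8, 15, 17, 18, 19, 20, 22, 23]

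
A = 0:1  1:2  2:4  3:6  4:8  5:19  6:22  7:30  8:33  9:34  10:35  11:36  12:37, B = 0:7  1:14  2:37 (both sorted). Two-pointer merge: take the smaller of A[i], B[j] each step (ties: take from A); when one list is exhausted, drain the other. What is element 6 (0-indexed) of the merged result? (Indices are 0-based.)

merged[6] = 14

i=0 j=0: A[i]=1<=B[j]=7 take 1, i++
i=1 j=0: A[i]=2<=B[j]=7 take 2, i++
i=2 j=0: A[i]=4<=B[j]=7 take 4, i++
i=3 j=0: A[i]=6<=B[j]=7 take 6, i++
i=4 j=0: A[i]=8>B[j]=7 take 7, j++
i=4 j=1: A[i]=8<=B[j]=14 take 8, i++
i=5 j=1: A[i]=19>B[j]=14 take 14, j++
i=5 j=2: A[i]=19<=B[j]=37 take 19, i++
i=6 j=2: A[i]=22<=B[j]=37 take 22, i++
i=7 j=2: A[i]=30<=B[j]=37 take 30, i++
i=8 j=2: A[i]=33<=B[j]=37 take 33, i++
i=9 j=2: A[i]=34<=B[j]=37 take 34, i++
i=10 j=2: A[i]=35<=B[j]=37 take 35, i++
i=11 j=2: A[i]=36<=B[j]=37 take 36, i++
i=12 j=2: A[i]=37<=B[j]=37 take 37, i++
i=13 j=2: A done, take B[j]=37, j++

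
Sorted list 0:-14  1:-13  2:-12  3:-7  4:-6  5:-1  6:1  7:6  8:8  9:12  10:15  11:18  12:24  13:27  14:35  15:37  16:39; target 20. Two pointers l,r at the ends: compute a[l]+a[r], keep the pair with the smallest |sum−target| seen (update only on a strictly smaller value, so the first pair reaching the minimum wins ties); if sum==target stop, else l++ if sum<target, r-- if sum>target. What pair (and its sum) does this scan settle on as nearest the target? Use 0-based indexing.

l=0 r=16: -14+39=25 d=5 *, r--
l=0 r=15: -14+37=23 d=3 *, r--
l=0 r=14: -14+35=21 d=1 *, r--
l=0 r=13: -14+27=13 d=7, l++
l=1 r=13: -13+27=14 d=6, l++
l=2 r=13: -12+27=15 d=5, l++
l=3 r=13: -7+27=20 d=0 *, stop

pair (-7, 27) with sum 20 (|Δ|=0)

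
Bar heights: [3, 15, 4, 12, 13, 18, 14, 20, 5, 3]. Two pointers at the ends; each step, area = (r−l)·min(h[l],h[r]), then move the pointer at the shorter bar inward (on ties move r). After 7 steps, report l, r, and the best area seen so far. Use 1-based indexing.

l=6, r=8, best area=90

l=1 r=10: min(3,3)*9=27 best=27 *, r--
l=1 r=9: min(3,5)*8=24 best=27, l++
l=2 r=9: min(15,5)*7=35 best=35 *, r--
l=2 r=8: min(15,20)*6=90 best=90 *, l++
l=3 r=8: min(4,20)*5=20 best=90, l++
l=4 r=8: min(12,20)*4=48 best=90, l++
l=5 r=8: min(13,20)*3=39 best=90, l++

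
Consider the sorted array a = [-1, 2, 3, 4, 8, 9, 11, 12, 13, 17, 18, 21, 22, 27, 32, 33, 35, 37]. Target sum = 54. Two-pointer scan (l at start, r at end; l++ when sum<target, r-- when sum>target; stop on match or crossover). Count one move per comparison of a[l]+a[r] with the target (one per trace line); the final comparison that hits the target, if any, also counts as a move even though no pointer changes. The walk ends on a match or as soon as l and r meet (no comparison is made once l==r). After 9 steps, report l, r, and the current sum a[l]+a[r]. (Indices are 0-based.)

l=9, r=17, sum=54

[0,17] -1+37=36 <54 → l++
[1,17] 2+37=39 <54 → l++
[2,17] 3+37=40 <54 → l++
[3,17] 4+37=41 <54 → l++
[4,17] 8+37=45 <54 → l++
[5,17] 9+37=46 <54 → l++
[6,17] 11+37=48 <54 → l++
[7,17] 12+37=49 <54 → l++
[8,17] 13+37=50 <54 → l++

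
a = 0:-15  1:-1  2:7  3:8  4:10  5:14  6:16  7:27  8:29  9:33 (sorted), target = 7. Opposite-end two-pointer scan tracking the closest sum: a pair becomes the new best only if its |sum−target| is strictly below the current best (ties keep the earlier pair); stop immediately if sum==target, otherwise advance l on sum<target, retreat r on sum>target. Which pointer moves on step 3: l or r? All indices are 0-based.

[0,9] -15+33=18 d=11 * → r--
[0,8] -15+29=14 d=7 * → r--
[0,7] -15+27=12 d=5 * → r--

r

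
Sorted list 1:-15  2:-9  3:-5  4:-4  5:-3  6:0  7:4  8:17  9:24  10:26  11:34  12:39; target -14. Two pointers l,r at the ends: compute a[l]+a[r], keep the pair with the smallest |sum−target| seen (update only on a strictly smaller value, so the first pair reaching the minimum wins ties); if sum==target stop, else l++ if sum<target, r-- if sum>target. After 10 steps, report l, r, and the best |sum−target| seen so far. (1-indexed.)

l=2, r=3, best |Δ|=1

[1,12] -15+39=24 d=38 * → r--
[1,11] -15+34=19 d=33 * → r--
[1,10] -15+26=11 d=25 * → r--
[1,9] -15+24=9 d=23 * → r--
[1,8] -15+17=2 d=16 * → r--
[1,7] -15+4=-11 d=3 * → r--
[1,6] -15+0=-15 d=1 * → l++
[2,6] -9+0=-9 d=5 → r--
[2,5] -9+-3=-12 d=2 → r--
[2,4] -9+-4=-13 d=1 → r--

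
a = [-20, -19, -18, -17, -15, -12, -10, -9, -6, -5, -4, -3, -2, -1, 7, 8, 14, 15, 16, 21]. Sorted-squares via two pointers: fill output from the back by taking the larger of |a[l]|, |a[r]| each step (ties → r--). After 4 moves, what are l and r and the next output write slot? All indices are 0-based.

l=0 r=19: |-20|<=|21| out[19]=441, r--
l=0 r=18: |-20|>|16| out[18]=400, l++
l=1 r=18: |-19|>|16| out[17]=361, l++
l=2 r=18: |-18|>|16| out[16]=324, l++

l=3, r=18, next write slot=15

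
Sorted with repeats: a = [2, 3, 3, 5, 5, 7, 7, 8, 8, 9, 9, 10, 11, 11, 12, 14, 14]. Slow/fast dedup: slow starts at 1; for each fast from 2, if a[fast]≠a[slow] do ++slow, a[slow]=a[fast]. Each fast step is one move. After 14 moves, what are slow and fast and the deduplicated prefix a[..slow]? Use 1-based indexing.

slow=1 fast=2: a[fast]=3≠a[slow]=2 write a[2]=3, slow++,fast++
slow=2 fast=3: a[fast]=3=a[slow] dup, fast++
slow=2 fast=4: a[fast]=5≠a[slow]=3 write a[3]=5, slow++,fast++
slow=3 fast=5: a[fast]=5=a[slow] dup, fast++
slow=3 fast=6: a[fast]=7≠a[slow]=5 write a[4]=7, slow++,fast++
slow=4 fast=7: a[fast]=7=a[slow] dup, fast++
slow=4 fast=8: a[fast]=8≠a[slow]=7 write a[5]=8, slow++,fast++
slow=5 fast=9: a[fast]=8=a[slow] dup, fast++
slow=5 fast=10: a[fast]=9≠a[slow]=8 write a[6]=9, slow++,fast++
slow=6 fast=11: a[fast]=9=a[slow] dup, fast++
slow=6 fast=12: a[fast]=10≠a[slow]=9 write a[7]=10, slow++,fast++
slow=7 fast=13: a[fast]=11≠a[slow]=10 write a[8]=11, slow++,fast++
slow=8 fast=14: a[fast]=11=a[slow] dup, fast++
slow=8 fast=15: a[fast]=12≠a[slow]=11 write a[9]=12, slow++,fast++

slow=9, fast=16, prefix=[2, 3, 5, 7, 8, 9, 10, 11, 12]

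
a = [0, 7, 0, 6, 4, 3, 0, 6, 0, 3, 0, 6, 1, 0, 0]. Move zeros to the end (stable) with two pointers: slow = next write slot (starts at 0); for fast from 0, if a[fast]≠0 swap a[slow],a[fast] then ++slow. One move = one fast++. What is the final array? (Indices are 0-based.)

slow=0 fast=0: a[fast]=0, fast++
slow=0 fast=1: a[fast]=7≠0 swap→a[0]=7, slow++,fast++
slow=1 fast=2: a[fast]=0, fast++
slow=1 fast=3: a[fast]=6≠0 swap→a[1]=6, slow++,fast++
slow=2 fast=4: a[fast]=4≠0 swap→a[2]=4, slow++,fast++
slow=3 fast=5: a[fast]=3≠0 swap→a[3]=3, slow++,fast++
slow=4 fast=6: a[fast]=0, fast++
slow=4 fast=7: a[fast]=6≠0 swap→a[4]=6, slow++,fast++
slow=5 fast=8: a[fast]=0, fast++
slow=5 fast=9: a[fast]=3≠0 swap→a[5]=3, slow++,fast++
slow=6 fast=10: a[fast]=0, fast++
slow=6 fast=11: a[fast]=6≠0 swap→a[6]=6, slow++,fast++
slow=7 fast=12: a[fast]=1≠0 swap→a[7]=1, slow++,fast++
slow=8 fast=13: a[fast]=0, fast++
slow=8 fast=14: a[fast]=0, fast++

[7, 6, 4, 3, 6, 3, 6, 1, 0, 0, 0, 0, 0, 0, 0]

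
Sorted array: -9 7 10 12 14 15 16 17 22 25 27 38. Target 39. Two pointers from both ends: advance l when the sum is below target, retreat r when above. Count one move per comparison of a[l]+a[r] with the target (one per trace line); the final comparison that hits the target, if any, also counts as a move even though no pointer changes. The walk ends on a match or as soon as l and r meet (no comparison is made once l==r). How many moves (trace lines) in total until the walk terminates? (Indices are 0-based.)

l=0 r=11: -9+38=29 <39, l++
l=1 r=11: 7+38=45 >39, r--
l=1 r=10: 7+27=34 <39, l++
l=2 r=10: 10+27=37 <39, l++
l=3 r=10: 12+27=39, found

5 moves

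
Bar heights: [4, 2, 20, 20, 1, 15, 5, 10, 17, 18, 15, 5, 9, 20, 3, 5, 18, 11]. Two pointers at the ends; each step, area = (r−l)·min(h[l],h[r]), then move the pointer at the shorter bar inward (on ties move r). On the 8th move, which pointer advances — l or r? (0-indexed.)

r

l=0 r=17: min(4,11)*17=68 best=68 *, l++
l=1 r=17: min(2,11)*16=32 best=68, l++
l=2 r=17: min(20,11)*15=165 best=165 *, r--
l=2 r=16: min(20,18)*14=252 best=252 *, r--
l=2 r=15: min(20,5)*13=65 best=252, r--
l=2 r=14: min(20,3)*12=36 best=252, r--
l=2 r=13: min(20,20)*11=220 best=252, r--
l=2 r=12: min(20,9)*10=90 best=252, r--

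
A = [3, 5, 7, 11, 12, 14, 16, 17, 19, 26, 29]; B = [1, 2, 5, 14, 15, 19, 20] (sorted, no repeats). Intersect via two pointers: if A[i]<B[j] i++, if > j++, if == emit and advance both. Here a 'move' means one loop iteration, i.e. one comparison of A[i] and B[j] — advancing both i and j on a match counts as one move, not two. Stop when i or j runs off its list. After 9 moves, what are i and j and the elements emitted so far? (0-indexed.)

i=6, j=5, emitted=[5, 14]

[i=0,j=0] 3>1 → j++
[i=0,j=1] 3>2 → j++
[i=0,j=2] 3<5 → i++
[i=1,j=2] 5==5 emit → i++,j++
[i=2,j=3] 7<14 → i++
[i=3,j=3] 11<14 → i++
[i=4,j=3] 12<14 → i++
[i=5,j=3] 14==14 emit → i++,j++
[i=6,j=4] 16>15 → j++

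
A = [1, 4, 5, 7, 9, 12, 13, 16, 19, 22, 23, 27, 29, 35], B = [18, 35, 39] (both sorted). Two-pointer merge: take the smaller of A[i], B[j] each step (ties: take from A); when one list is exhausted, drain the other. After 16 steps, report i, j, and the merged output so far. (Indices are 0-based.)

i=14, j=2, merged so far=[1, 4, 5, 7, 9, 12, 13, 16, 18, 19, 22, 23, 27, 29, 35, 35]

i=0 j=0: A[i]=1<=B[j]=18 take 1, i++
i=1 j=0: A[i]=4<=B[j]=18 take 4, i++
i=2 j=0: A[i]=5<=B[j]=18 take 5, i++
i=3 j=0: A[i]=7<=B[j]=18 take 7, i++
i=4 j=0: A[i]=9<=B[j]=18 take 9, i++
i=5 j=0: A[i]=12<=B[j]=18 take 12, i++
i=6 j=0: A[i]=13<=B[j]=18 take 13, i++
i=7 j=0: A[i]=16<=B[j]=18 take 16, i++
i=8 j=0: A[i]=19>B[j]=18 take 18, j++
i=8 j=1: A[i]=19<=B[j]=35 take 19, i++
i=9 j=1: A[i]=22<=B[j]=35 take 22, i++
i=10 j=1: A[i]=23<=B[j]=35 take 23, i++
i=11 j=1: A[i]=27<=B[j]=35 take 27, i++
i=12 j=1: A[i]=29<=B[j]=35 take 29, i++
i=13 j=1: A[i]=35<=B[j]=35 take 35, i++
i=14 j=1: A done, take B[j]=35, j++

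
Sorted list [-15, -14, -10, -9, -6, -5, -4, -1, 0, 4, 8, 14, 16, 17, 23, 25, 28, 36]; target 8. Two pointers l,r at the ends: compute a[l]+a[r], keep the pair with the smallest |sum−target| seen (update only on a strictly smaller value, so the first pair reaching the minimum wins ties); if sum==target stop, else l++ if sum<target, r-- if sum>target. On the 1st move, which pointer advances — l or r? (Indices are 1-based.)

[1,18] -15+36=21 d=13 * → r--

r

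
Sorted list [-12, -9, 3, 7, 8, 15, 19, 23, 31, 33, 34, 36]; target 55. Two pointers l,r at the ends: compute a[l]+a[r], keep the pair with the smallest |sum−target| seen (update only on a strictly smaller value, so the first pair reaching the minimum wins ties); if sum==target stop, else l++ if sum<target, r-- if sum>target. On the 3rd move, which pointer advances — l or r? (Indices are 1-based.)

l

[1,12] -12+36=24 d=31 * → l++
[2,12] -9+36=27 d=28 * → l++
[3,12] 3+36=39 d=16 * → l++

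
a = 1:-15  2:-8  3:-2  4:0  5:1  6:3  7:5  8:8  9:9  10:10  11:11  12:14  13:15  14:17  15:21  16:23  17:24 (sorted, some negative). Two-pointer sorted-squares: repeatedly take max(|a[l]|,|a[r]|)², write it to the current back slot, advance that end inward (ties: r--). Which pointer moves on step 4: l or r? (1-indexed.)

r

l=1 r=17: |-15|<=|24| out[17]=576, r--
l=1 r=16: |-15|<=|23| out[16]=529, r--
l=1 r=15: |-15|<=|21| out[15]=441, r--
l=1 r=14: |-15|<=|17| out[14]=289, r--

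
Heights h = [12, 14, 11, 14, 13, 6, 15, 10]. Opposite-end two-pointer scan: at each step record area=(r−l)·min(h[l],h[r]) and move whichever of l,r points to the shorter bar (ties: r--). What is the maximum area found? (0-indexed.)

[0,7] min(12,10)*7=70 best=70 * → r--
[0,6] min(12,15)*6=72 best=72 * → l++
[1,6] min(14,15)*5=70 best=72 → l++
[2,6] min(11,15)*4=44 best=72 → l++
[3,6] min(14,15)*3=42 best=72 → l++
[4,6] min(13,15)*2=26 best=72 → l++
[5,6] min(6,15)*1=6 best=72 → l++

max area = 72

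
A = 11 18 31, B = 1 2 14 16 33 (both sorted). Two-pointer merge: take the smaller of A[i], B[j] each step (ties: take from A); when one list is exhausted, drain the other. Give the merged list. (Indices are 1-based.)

[i=1,j=1] A[i]=11>B[j]=1 take 1 → j++
[i=1,j=2] A[i]=11>B[j]=2 take 2 → j++
[i=1,j=3] A[i]=11<=B[j]=14 take 11 → i++
[i=2,j=3] A[i]=18>B[j]=14 take 14 → j++
[i=2,j=4] A[i]=18>B[j]=16 take 16 → j++
[i=2,j=5] A[i]=18<=B[j]=33 take 18 → i++
[i=3,j=5] A[i]=31<=B[j]=33 take 31 → i++
[i=4,j=5] A done, take B[j]=33 → j++

[1, 2, 11, 14, 16, 18, 31, 33]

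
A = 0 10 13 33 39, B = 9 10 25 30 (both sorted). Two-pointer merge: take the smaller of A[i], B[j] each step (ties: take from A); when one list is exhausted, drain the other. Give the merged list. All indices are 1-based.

[0, 9, 10, 10, 13, 25, 30, 33, 39]

[i=1,j=1] A[i]=0<=B[j]=9 take 0 → i++
[i=2,j=1] A[i]=10>B[j]=9 take 9 → j++
[i=2,j=2] A[i]=10<=B[j]=10 take 10 → i++
[i=3,j=2] A[i]=13>B[j]=10 take 10 → j++
[i=3,j=3] A[i]=13<=B[j]=25 take 13 → i++
[i=4,j=3] A[i]=33>B[j]=25 take 25 → j++
[i=4,j=4] A[i]=33>B[j]=30 take 30 → j++
[i=4,j=5] B done, take A[i]=33 → i++
[i=5,j=5] B done, take A[i]=39 → i++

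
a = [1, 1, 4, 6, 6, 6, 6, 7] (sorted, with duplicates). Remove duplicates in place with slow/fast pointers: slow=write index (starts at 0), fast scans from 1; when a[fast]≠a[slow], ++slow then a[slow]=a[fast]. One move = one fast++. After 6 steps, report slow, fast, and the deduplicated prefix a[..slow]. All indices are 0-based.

slow=0 fast=1: a[fast]=1=a[slow] dup, fast++
slow=0 fast=2: a[fast]=4≠a[slow]=1 write a[1]=4, slow++,fast++
slow=1 fast=3: a[fast]=6≠a[slow]=4 write a[2]=6, slow++,fast++
slow=2 fast=4: a[fast]=6=a[slow] dup, fast++
slow=2 fast=5: a[fast]=6=a[slow] dup, fast++
slow=2 fast=6: a[fast]=6=a[slow] dup, fast++

slow=2, fast=7, prefix=[1, 4, 6]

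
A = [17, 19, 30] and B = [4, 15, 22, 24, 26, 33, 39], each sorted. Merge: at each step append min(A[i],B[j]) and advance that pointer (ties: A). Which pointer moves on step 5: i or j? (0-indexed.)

j

[i=0,j=0] A[i]=17>B[j]=4 take 4 → j++
[i=0,j=1] A[i]=17>B[j]=15 take 15 → j++
[i=0,j=2] A[i]=17<=B[j]=22 take 17 → i++
[i=1,j=2] A[i]=19<=B[j]=22 take 19 → i++
[i=2,j=2] A[i]=30>B[j]=22 take 22 → j++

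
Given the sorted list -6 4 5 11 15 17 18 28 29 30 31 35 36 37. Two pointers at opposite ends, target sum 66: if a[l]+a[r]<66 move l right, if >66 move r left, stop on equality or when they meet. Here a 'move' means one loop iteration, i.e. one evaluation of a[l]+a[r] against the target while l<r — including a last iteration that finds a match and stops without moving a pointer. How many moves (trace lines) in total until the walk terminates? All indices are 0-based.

[0,13] -6+37=31 <66 → l++
[1,13] 4+37=41 <66 → l++
[2,13] 5+37=42 <66 → l++
[3,13] 11+37=48 <66 → l++
[4,13] 15+37=52 <66 → l++
[5,13] 17+37=54 <66 → l++
[6,13] 18+37=55 <66 → l++
[7,13] 28+37=65 <66 → l++
[8,13] 29+37=66 → found

9 moves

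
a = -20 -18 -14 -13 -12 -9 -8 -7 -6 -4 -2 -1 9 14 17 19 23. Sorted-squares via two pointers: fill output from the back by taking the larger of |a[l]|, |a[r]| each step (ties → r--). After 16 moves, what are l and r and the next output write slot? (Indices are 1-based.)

[1,17] |-20|<=|23| out[17]=529 → r--
[1,16] |-20|>|19| out[16]=400 → l++
[2,16] |-18|<=|19| out[15]=361 → r--
[2,15] |-18|>|17| out[14]=324 → l++
[3,15] |-14|<=|17| out[13]=289 → r--
[3,14] |-14|<=|14| out[12]=196 → r--
[3,13] |-14|>|9| out[11]=196 → l++
[4,13] |-13|>|9| out[10]=169 → l++
[5,13] |-12|>|9| out[9]=144 → l++
[6,13] |-9|<=|9| out[8]=81 → r--
[6,12] |-9|>|-1| out[7]=81 → l++
[7,12] |-8|>|-1| out[6]=64 → l++
[8,12] |-7|>|-1| out[5]=49 → l++
[9,12] |-6|>|-1| out[4]=36 → l++
[10,12] |-4|>|-1| out[3]=16 → l++
[11,12] |-2|>|-1| out[2]=4 → l++

l=12, r=12, next write slot=1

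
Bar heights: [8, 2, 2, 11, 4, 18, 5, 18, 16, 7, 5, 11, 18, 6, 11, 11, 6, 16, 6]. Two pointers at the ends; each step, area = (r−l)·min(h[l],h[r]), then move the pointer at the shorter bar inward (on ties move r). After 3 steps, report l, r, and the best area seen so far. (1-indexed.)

l=3, r=18, best area=136

[1,19] min(8,6)*18=108 best=108 * → r--
[1,18] min(8,16)*17=136 best=136 * → l++
[2,18] min(2,16)*16=32 best=136 → l++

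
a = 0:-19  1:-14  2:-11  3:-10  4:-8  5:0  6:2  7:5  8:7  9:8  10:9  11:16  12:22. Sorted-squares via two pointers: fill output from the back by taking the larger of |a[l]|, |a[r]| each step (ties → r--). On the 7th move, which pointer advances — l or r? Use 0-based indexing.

l=0 r=12: |-19|<=|22| out[12]=484, r--
l=0 r=11: |-19|>|16| out[11]=361, l++
l=1 r=11: |-14|<=|16| out[10]=256, r--
l=1 r=10: |-14|>|9| out[9]=196, l++
l=2 r=10: |-11|>|9| out[8]=121, l++
l=3 r=10: |-10|>|9| out[7]=100, l++
l=4 r=10: |-8|<=|9| out[6]=81, r--

r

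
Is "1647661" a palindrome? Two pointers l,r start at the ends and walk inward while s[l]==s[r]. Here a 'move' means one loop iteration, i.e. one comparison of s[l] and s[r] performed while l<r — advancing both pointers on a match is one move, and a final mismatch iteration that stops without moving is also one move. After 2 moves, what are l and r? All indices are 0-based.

l=2, r=4

l=0 r=6: '1'=='1', l++,r--
l=1 r=5: '6'=='6', l++,r--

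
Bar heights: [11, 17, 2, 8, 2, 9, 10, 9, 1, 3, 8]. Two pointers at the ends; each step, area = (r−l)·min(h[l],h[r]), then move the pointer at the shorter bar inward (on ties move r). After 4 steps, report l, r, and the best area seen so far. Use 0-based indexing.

l=0, r=6, best area=80

l=0 r=10: min(11,8)*10=80 best=80 *, r--
l=0 r=9: min(11,3)*9=27 best=80, r--
l=0 r=8: min(11,1)*8=8 best=80, r--
l=0 r=7: min(11,9)*7=63 best=80, r--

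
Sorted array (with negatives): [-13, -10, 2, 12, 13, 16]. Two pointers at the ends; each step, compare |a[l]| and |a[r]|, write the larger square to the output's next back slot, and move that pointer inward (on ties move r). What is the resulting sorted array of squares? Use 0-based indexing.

l=0 r=5: |-13|<=|16| out[5]=256, r--
l=0 r=4: |-13|<=|13| out[4]=169, r--
l=0 r=3: |-13|>|12| out[3]=169, l++
l=1 r=3: |-10|<=|12| out[2]=144, r--
l=1 r=2: |-10|>|2| out[1]=100, l++
l=2 r=2: |2|<=|2| out[0]=4, r--

[4, 100, 144, 169, 169, 256]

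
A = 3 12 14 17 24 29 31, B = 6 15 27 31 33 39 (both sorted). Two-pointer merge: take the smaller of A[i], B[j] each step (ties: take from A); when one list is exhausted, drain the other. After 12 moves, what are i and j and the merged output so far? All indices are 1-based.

i=1 j=1: A[i]=3<=B[j]=6 take 3, i++
i=2 j=1: A[i]=12>B[j]=6 take 6, j++
i=2 j=2: A[i]=12<=B[j]=15 take 12, i++
i=3 j=2: A[i]=14<=B[j]=15 take 14, i++
i=4 j=2: A[i]=17>B[j]=15 take 15, j++
i=4 j=3: A[i]=17<=B[j]=27 take 17, i++
i=5 j=3: A[i]=24<=B[j]=27 take 24, i++
i=6 j=3: A[i]=29>B[j]=27 take 27, j++
i=6 j=4: A[i]=29<=B[j]=31 take 29, i++
i=7 j=4: A[i]=31<=B[j]=31 take 31, i++
i=8 j=4: A done, take B[j]=31, j++
i=8 j=5: A done, take B[j]=33, j++

i=8, j=6, merged so far=[3, 6, 12, 14, 15, 17, 24, 27, 29, 31, 31, 33]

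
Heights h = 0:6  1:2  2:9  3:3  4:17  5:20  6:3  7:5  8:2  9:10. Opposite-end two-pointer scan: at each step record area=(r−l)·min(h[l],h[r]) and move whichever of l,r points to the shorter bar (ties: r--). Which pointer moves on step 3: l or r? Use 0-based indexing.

[0,9] min(6,10)*9=54 best=54 * → l++
[1,9] min(2,10)*8=16 best=54 → l++
[2,9] min(9,10)*7=63 best=63 * → l++

l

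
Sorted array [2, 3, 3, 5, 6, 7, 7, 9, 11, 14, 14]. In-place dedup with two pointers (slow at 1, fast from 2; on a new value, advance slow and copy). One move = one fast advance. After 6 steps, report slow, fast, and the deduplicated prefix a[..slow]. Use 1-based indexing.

(s=1,f=2) a[fast]=3≠a[slow]=2 write a[2]=3 → slow++,fast++
(s=2,f=3) a[fast]=3=a[slow] dup → fast++
(s=2,f=4) a[fast]=5≠a[slow]=3 write a[3]=5 → slow++,fast++
(s=3,f=5) a[fast]=6≠a[slow]=5 write a[4]=6 → slow++,fast++
(s=4,f=6) a[fast]=7≠a[slow]=6 write a[5]=7 → slow++,fast++
(s=5,f=7) a[fast]=7=a[slow] dup → fast++

slow=5, fast=8, prefix=[2, 3, 5, 6, 7]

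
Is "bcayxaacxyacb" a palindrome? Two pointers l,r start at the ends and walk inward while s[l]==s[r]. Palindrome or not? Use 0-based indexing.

not a palindrome (mismatch at 5,7)

[0,12] 'b'=='b' → l++,r--
[1,11] 'c'=='c' → l++,r--
[2,10] 'a'=='a' → l++,r--
[3,9] 'y'=='y' → l++,r--
[4,8] 'x'=='x' → l++,r--
[5,7] 'a'!='c' → stop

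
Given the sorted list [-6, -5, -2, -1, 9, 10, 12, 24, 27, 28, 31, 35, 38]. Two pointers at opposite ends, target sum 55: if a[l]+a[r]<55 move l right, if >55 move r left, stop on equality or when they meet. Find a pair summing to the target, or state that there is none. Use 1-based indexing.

(24, 31)

l=1 r=13: -6+38=32 <55, l++
l=2 r=13: -5+38=33 <55, l++
l=3 r=13: -2+38=36 <55, l++
l=4 r=13: -1+38=37 <55, l++
l=5 r=13: 9+38=47 <55, l++
l=6 r=13: 10+38=48 <55, l++
l=7 r=13: 12+38=50 <55, l++
l=8 r=13: 24+38=62 >55, r--
l=8 r=12: 24+35=59 >55, r--
l=8 r=11: 24+31=55, found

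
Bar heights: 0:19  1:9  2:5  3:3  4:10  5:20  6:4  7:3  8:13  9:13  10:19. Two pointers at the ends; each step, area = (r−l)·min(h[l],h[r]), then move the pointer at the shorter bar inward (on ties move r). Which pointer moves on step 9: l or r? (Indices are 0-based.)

l

l=0 r=10: min(19,19)*10=190 best=190 *, r--
l=0 r=9: min(19,13)*9=117 best=190, r--
l=0 r=8: min(19,13)*8=104 best=190, r--
l=0 r=7: min(19,3)*7=21 best=190, r--
l=0 r=6: min(19,4)*6=24 best=190, r--
l=0 r=5: min(19,20)*5=95 best=190, l++
l=1 r=5: min(9,20)*4=36 best=190, l++
l=2 r=5: min(5,20)*3=15 best=190, l++
l=3 r=5: min(3,20)*2=6 best=190, l++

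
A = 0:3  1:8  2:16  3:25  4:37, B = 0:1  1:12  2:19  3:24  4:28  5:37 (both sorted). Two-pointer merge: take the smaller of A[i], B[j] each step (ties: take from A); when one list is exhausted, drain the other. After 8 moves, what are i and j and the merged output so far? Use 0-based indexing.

i=4, j=4, merged so far=[1, 3, 8, 12, 16, 19, 24, 25]

i=0 j=0: A[i]=3>B[j]=1 take 1, j++
i=0 j=1: A[i]=3<=B[j]=12 take 3, i++
i=1 j=1: A[i]=8<=B[j]=12 take 8, i++
i=2 j=1: A[i]=16>B[j]=12 take 12, j++
i=2 j=2: A[i]=16<=B[j]=19 take 16, i++
i=3 j=2: A[i]=25>B[j]=19 take 19, j++
i=3 j=3: A[i]=25>B[j]=24 take 24, j++
i=3 j=4: A[i]=25<=B[j]=28 take 25, i++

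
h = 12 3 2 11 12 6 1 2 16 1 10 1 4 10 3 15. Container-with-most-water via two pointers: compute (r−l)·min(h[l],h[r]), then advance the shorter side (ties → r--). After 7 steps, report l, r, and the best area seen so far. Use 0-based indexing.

l=0 r=15: min(12,15)*15=180 best=180 *, l++
l=1 r=15: min(3,15)*14=42 best=180, l++
l=2 r=15: min(2,15)*13=26 best=180, l++
l=3 r=15: min(11,15)*12=132 best=180, l++
l=4 r=15: min(12,15)*11=132 best=180, l++
l=5 r=15: min(6,15)*10=60 best=180, l++
l=6 r=15: min(1,15)*9=9 best=180, l++

l=7, r=15, best area=180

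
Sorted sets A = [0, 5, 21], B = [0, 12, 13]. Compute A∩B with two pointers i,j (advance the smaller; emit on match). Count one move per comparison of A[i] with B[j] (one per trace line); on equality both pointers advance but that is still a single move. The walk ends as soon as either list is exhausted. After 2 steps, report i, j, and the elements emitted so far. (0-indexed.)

i=2, j=1, emitted=[0]

[i=0,j=0] 0==0 emit → i++,j++
[i=1,j=1] 5<12 → i++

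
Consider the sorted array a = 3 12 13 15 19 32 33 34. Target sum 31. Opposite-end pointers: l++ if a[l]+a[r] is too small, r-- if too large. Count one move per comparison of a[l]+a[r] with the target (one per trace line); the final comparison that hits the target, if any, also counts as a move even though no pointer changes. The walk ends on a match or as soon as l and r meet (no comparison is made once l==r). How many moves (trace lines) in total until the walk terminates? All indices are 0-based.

l=0 r=7: 3+34=37 >31, r--
l=0 r=6: 3+33=36 >31, r--
l=0 r=5: 3+32=35 >31, r--
l=0 r=4: 3+19=22 <31, l++
l=1 r=4: 12+19=31, found

5 moves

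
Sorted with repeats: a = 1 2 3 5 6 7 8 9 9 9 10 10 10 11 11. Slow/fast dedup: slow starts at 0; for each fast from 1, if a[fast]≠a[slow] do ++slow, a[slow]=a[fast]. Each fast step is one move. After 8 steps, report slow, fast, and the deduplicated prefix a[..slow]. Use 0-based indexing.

slow=7, fast=9, prefix=[1, 2, 3, 5, 6, 7, 8, 9]

(s=0,f=1) a[fast]=2≠a[slow]=1 write a[1]=2 → slow++,fast++
(s=1,f=2) a[fast]=3≠a[slow]=2 write a[2]=3 → slow++,fast++
(s=2,f=3) a[fast]=5≠a[slow]=3 write a[3]=5 → slow++,fast++
(s=3,f=4) a[fast]=6≠a[slow]=5 write a[4]=6 → slow++,fast++
(s=4,f=5) a[fast]=7≠a[slow]=6 write a[5]=7 → slow++,fast++
(s=5,f=6) a[fast]=8≠a[slow]=7 write a[6]=8 → slow++,fast++
(s=6,f=7) a[fast]=9≠a[slow]=8 write a[7]=9 → slow++,fast++
(s=7,f=8) a[fast]=9=a[slow] dup → fast++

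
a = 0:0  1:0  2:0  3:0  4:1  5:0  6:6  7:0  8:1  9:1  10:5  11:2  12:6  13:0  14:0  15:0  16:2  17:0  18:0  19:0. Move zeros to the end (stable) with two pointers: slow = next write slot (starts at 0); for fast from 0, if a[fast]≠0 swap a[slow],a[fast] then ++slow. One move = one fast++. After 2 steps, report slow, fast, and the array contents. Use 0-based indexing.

slow=0, fast=2, a=[0, 0, 0, 0, 1, 0, 6, 0, 1, 1, 5, 2, 6, 0, 0, 0, 2, 0, 0, 0]

slow=0 fast=0: a[fast]=0, fast++
slow=0 fast=1: a[fast]=0, fast++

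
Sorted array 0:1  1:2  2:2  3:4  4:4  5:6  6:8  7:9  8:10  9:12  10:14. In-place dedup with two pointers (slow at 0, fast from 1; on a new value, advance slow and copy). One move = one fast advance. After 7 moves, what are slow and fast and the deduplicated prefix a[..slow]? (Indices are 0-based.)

slow=5, fast=8, prefix=[1, 2, 4, 6, 8, 9]

(s=0,f=1) a[fast]=2≠a[slow]=1 write a[1]=2 → slow++,fast++
(s=1,f=2) a[fast]=2=a[slow] dup → fast++
(s=1,f=3) a[fast]=4≠a[slow]=2 write a[2]=4 → slow++,fast++
(s=2,f=4) a[fast]=4=a[slow] dup → fast++
(s=2,f=5) a[fast]=6≠a[slow]=4 write a[3]=6 → slow++,fast++
(s=3,f=6) a[fast]=8≠a[slow]=6 write a[4]=8 → slow++,fast++
(s=4,f=7) a[fast]=9≠a[slow]=8 write a[5]=9 → slow++,fast++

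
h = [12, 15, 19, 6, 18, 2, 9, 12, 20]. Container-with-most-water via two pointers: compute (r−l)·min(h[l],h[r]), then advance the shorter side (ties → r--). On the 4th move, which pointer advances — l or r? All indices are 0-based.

l=0 r=8: min(12,20)*8=96 best=96 *, l++
l=1 r=8: min(15,20)*7=105 best=105 *, l++
l=2 r=8: min(19,20)*6=114 best=114 *, l++
l=3 r=8: min(6,20)*5=30 best=114, l++

l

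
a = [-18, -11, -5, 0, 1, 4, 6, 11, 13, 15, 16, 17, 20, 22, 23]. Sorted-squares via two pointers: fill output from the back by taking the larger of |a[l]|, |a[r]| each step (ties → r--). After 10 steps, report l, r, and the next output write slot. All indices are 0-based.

l=2, r=6, next write slot=4

l=0 r=14: |-18|<=|23| out[14]=529, r--
l=0 r=13: |-18|<=|22| out[13]=484, r--
l=0 r=12: |-18|<=|20| out[12]=400, r--
l=0 r=11: |-18|>|17| out[11]=324, l++
l=1 r=11: |-11|<=|17| out[10]=289, r--
l=1 r=10: |-11|<=|16| out[9]=256, r--
l=1 r=9: |-11|<=|15| out[8]=225, r--
l=1 r=8: |-11|<=|13| out[7]=169, r--
l=1 r=7: |-11|<=|11| out[6]=121, r--
l=1 r=6: |-11|>|6| out[5]=121, l++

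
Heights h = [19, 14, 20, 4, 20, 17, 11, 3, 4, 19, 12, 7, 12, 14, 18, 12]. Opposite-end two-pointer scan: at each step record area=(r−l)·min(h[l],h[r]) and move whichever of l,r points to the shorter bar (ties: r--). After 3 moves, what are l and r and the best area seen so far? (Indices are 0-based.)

l=0 r=15: min(19,12)*15=180 best=180 *, r--
l=0 r=14: min(19,18)*14=252 best=252 *, r--
l=0 r=13: min(19,14)*13=182 best=252, r--

l=0, r=12, best area=252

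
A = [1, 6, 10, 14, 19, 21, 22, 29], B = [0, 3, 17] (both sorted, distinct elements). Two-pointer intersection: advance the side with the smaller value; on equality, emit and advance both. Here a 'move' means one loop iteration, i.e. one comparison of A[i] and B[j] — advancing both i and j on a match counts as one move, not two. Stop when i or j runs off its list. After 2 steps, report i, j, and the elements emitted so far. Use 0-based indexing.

[i=0,j=0] 1>0 → j++
[i=0,j=1] 1<3 → i++

i=1, j=1, emitted=[]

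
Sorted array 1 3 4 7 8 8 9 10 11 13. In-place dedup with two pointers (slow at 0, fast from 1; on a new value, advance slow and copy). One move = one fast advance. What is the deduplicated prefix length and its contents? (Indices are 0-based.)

length 9; prefix = [1, 3, 4, 7, 8, 9, 10, 11, 13]

slow=0 fast=1: a[fast]=3≠a[slow]=1 write a[1]=3, slow++,fast++
slow=1 fast=2: a[fast]=4≠a[slow]=3 write a[2]=4, slow++,fast++
slow=2 fast=3: a[fast]=7≠a[slow]=4 write a[3]=7, slow++,fast++
slow=3 fast=4: a[fast]=8≠a[slow]=7 write a[4]=8, slow++,fast++
slow=4 fast=5: a[fast]=8=a[slow] dup, fast++
slow=4 fast=6: a[fast]=9≠a[slow]=8 write a[5]=9, slow++,fast++
slow=5 fast=7: a[fast]=10≠a[slow]=9 write a[6]=10, slow++,fast++
slow=6 fast=8: a[fast]=11≠a[slow]=10 write a[7]=11, slow++,fast++
slow=7 fast=9: a[fast]=13≠a[slow]=11 write a[8]=13, slow++,fast++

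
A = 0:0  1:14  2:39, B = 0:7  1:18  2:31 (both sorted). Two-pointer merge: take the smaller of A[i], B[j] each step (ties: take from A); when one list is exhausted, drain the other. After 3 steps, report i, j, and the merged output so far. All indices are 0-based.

i=2, j=1, merged so far=[0, 7, 14]

i=0 j=0: A[i]=0<=B[j]=7 take 0, i++
i=1 j=0: A[i]=14>B[j]=7 take 7, j++
i=1 j=1: A[i]=14<=B[j]=18 take 14, i++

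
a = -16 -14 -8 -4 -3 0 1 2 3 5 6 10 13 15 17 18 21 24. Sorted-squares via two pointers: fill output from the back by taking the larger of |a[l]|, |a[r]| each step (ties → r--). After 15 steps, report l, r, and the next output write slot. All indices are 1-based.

[1,18] |-16|<=|24| out[18]=576 → r--
[1,17] |-16|<=|21| out[17]=441 → r--
[1,16] |-16|<=|18| out[16]=324 → r--
[1,15] |-16|<=|17| out[15]=289 → r--
[1,14] |-16|>|15| out[14]=256 → l++
[2,14] |-14|<=|15| out[13]=225 → r--
[2,13] |-14|>|13| out[12]=196 → l++
[3,13] |-8|<=|13| out[11]=169 → r--
[3,12] |-8|<=|10| out[10]=100 → r--
[3,11] |-8|>|6| out[9]=64 → l++
[4,11] |-4|<=|6| out[8]=36 → r--
[4,10] |-4|<=|5| out[7]=25 → r--
[4,9] |-4|>|3| out[6]=16 → l++
[5,9] |-3|<=|3| out[5]=9 → r--
[5,8] |-3|>|2| out[4]=9 → l++

l=6, r=8, next write slot=3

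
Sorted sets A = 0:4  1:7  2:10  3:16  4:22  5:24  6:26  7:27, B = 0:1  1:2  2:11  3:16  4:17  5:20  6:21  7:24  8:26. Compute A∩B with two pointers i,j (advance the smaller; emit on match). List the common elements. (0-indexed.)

[i=0,j=0] 4>1 → j++
[i=0,j=1] 4>2 → j++
[i=0,j=2] 4<11 → i++
[i=1,j=2] 7<11 → i++
[i=2,j=2] 10<11 → i++
[i=3,j=2] 16>11 → j++
[i=3,j=3] 16==16 emit → i++,j++
[i=4,j=4] 22>17 → j++
[i=4,j=5] 22>20 → j++
[i=4,j=6] 22>21 → j++
[i=4,j=7] 22<24 → i++
[i=5,j=7] 24==24 emit → i++,j++
[i=6,j=8] 26==26 emit → i++,j++

intersection = [16, 24, 26]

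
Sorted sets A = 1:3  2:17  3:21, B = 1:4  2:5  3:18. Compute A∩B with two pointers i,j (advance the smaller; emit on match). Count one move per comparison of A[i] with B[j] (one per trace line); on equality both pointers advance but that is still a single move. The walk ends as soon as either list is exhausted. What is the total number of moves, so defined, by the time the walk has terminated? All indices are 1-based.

5 moves

[i=1,j=1] 3<4 → i++
[i=2,j=1] 17>4 → j++
[i=2,j=2] 17>5 → j++
[i=2,j=3] 17<18 → i++
[i=3,j=3] 21>18 → j++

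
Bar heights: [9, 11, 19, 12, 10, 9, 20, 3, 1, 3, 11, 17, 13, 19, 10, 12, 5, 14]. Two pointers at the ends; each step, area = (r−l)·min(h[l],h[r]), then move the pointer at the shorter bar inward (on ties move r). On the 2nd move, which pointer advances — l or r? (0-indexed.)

[0,17] min(9,14)*17=153 best=153 * → l++
[1,17] min(11,14)*16=176 best=176 * → l++

l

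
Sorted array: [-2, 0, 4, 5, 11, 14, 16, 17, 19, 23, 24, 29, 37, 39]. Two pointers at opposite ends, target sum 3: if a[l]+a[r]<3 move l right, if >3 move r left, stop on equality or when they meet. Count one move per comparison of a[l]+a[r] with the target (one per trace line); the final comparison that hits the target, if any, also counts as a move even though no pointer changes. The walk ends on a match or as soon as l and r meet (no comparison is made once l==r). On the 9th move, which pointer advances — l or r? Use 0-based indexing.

l=0 r=13: -2+39=37 >3, r--
l=0 r=12: -2+37=35 >3, r--
l=0 r=11: -2+29=27 >3, r--
l=0 r=10: -2+24=22 >3, r--
l=0 r=9: -2+23=21 >3, r--
l=0 r=8: -2+19=17 >3, r--
l=0 r=7: -2+17=15 >3, r--
l=0 r=6: -2+16=14 >3, r--
l=0 r=5: -2+14=12 >3, r--

r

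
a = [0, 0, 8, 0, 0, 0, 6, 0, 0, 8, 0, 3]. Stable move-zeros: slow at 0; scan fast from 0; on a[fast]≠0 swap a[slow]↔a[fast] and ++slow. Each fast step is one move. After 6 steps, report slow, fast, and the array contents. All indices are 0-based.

slow=1, fast=6, a=[8, 0, 0, 0, 0, 0, 6, 0, 0, 8, 0, 3]

(s=0,f=0) a[fast]=0 → fast++
(s=0,f=1) a[fast]=0 → fast++
(s=0,f=2) a[fast]=8≠0 swap→a[0]=8 → slow++,fast++
(s=1,f=3) a[fast]=0 → fast++
(s=1,f=4) a[fast]=0 → fast++
(s=1,f=5) a[fast]=0 → fast++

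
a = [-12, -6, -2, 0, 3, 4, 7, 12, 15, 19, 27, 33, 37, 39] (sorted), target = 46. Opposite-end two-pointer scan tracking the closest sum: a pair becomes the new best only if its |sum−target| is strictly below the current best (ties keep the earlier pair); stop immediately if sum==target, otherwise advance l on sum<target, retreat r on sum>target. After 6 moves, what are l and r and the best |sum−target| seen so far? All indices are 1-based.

l=7, r=14, best |Δ|=3

[1,14] -12+39=27 d=19 * → l++
[2,14] -6+39=33 d=13 * → l++
[3,14] -2+39=37 d=9 * → l++
[4,14] 0+39=39 d=7 * → l++
[5,14] 3+39=42 d=4 * → l++
[6,14] 4+39=43 d=3 * → l++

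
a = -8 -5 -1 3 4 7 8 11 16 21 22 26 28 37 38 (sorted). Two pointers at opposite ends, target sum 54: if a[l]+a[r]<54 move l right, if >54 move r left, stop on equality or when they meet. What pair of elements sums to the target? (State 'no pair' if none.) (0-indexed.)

[0,14] -8+38=30 <54 → l++
[1,14] -5+38=33 <54 → l++
[2,14] -1+38=37 <54 → l++
[3,14] 3+38=41 <54 → l++
[4,14] 4+38=42 <54 → l++
[5,14] 7+38=45 <54 → l++
[6,14] 8+38=46 <54 → l++
[7,14] 11+38=49 <54 → l++
[8,14] 16+38=54 → found

(16, 38)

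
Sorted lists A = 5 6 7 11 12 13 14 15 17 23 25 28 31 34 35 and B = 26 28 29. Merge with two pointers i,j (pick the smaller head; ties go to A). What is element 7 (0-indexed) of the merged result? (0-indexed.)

merged[7] = 15

i=0 j=0: A[i]=5<=B[j]=26 take 5, i++
i=1 j=0: A[i]=6<=B[j]=26 take 6, i++
i=2 j=0: A[i]=7<=B[j]=26 take 7, i++
i=3 j=0: A[i]=11<=B[j]=26 take 11, i++
i=4 j=0: A[i]=12<=B[j]=26 take 12, i++
i=5 j=0: A[i]=13<=B[j]=26 take 13, i++
i=6 j=0: A[i]=14<=B[j]=26 take 14, i++
i=7 j=0: A[i]=15<=B[j]=26 take 15, i++
i=8 j=0: A[i]=17<=B[j]=26 take 17, i++
i=9 j=0: A[i]=23<=B[j]=26 take 23, i++
i=10 j=0: A[i]=25<=B[j]=26 take 25, i++
i=11 j=0: A[i]=28>B[j]=26 take 26, j++
i=11 j=1: A[i]=28<=B[j]=28 take 28, i++
i=12 j=1: A[i]=31>B[j]=28 take 28, j++
i=12 j=2: A[i]=31>B[j]=29 take 29, j++
i=12 j=3: B done, take A[i]=31, i++
i=13 j=3: B done, take A[i]=34, i++
i=14 j=3: B done, take A[i]=35, i++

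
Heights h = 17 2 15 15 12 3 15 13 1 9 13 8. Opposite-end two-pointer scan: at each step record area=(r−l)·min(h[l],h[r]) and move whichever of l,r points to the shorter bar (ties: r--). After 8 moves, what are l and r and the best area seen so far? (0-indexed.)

l=0, r=3, best area=130

[0,11] min(17,8)*11=88 best=88 * → r--
[0,10] min(17,13)*10=130 best=130 * → r--
[0,9] min(17,9)*9=81 best=130 → r--
[0,8] min(17,1)*8=8 best=130 → r--
[0,7] min(17,13)*7=91 best=130 → r--
[0,6] min(17,15)*6=90 best=130 → r--
[0,5] min(17,3)*5=15 best=130 → r--
[0,4] min(17,12)*4=48 best=130 → r--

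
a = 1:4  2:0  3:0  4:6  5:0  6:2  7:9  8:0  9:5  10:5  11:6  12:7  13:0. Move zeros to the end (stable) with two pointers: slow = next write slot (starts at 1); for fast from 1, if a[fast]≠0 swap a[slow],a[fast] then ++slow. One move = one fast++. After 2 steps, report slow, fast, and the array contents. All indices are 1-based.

(s=1,f=1) a[fast]=4≠0 swap→a[1]=4 → slow++,fast++
(s=2,f=2) a[fast]=0 → fast++

slow=2, fast=3, a=[4, 0, 0, 6, 0, 2, 9, 0, 5, 5, 6, 7, 0]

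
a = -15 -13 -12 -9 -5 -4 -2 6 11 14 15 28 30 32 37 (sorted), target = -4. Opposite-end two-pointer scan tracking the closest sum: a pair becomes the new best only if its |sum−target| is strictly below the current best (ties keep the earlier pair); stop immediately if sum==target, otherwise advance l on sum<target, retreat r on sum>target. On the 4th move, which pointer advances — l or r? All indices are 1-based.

r

l=1 r=15: -15+37=22 d=26 *, r--
l=1 r=14: -15+32=17 d=21 *, r--
l=1 r=13: -15+30=15 d=19 *, r--
l=1 r=12: -15+28=13 d=17 *, r--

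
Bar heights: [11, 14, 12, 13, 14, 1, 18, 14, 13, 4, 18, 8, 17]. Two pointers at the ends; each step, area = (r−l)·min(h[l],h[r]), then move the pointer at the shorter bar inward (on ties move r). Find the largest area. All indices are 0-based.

l=0 r=12: min(11,17)*12=132 best=132 *, l++
l=1 r=12: min(14,17)*11=154 best=154 *, l++
l=2 r=12: min(12,17)*10=120 best=154, l++
l=3 r=12: min(13,17)*9=117 best=154, l++
l=4 r=12: min(14,17)*8=112 best=154, l++
l=5 r=12: min(1,17)*7=7 best=154, l++
l=6 r=12: min(18,17)*6=102 best=154, r--
l=6 r=11: min(18,8)*5=40 best=154, r--
l=6 r=10: min(18,18)*4=72 best=154, r--
l=6 r=9: min(18,4)*3=12 best=154, r--
l=6 r=8: min(18,13)*2=26 best=154, r--
l=6 r=7: min(18,14)*1=14 best=154, r--

max area = 154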